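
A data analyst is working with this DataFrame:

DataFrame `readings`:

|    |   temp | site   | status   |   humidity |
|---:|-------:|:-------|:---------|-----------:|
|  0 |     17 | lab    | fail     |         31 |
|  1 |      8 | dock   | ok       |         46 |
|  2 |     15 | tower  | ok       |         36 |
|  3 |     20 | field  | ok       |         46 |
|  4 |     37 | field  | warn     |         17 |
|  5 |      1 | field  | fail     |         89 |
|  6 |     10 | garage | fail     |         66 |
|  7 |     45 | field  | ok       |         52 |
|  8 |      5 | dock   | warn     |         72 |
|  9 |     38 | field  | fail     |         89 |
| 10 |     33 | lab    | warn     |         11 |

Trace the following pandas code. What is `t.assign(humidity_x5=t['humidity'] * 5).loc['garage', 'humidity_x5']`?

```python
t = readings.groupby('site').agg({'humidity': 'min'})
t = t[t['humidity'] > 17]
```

group by site, min of humidity:
        humidity
site            
dock          46
field         17
garage        66
lab           11
tower         36
filter rows where humidity > 17:
        humidity
site            
dock          46
garage        66
tower         36
add column humidity_x5 = t['humidity'] * 5:
        humidity  humidity_x5
site                         
dock          46          230
garage        66          330
tower         36          180
Finally, value at row 'garage', column 'humidity_x5' = 330.

330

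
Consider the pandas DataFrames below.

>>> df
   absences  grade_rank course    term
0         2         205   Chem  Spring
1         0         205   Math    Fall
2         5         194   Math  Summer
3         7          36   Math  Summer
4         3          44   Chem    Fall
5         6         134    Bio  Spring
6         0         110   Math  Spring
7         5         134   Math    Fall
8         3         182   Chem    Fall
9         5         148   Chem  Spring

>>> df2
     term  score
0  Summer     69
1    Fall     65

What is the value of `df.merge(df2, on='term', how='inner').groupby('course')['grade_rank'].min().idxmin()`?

Math

merge on 'term' (how='inner') → 6 rows:
   absences  grade_rank course    term  score
0         0         205   Math    Fall     65
1         5         194   Math  Summer     69
2         7          36   Math  Summer     69
3         3          44   Chem    Fall     65
4         5         134   Math    Fall     65
5         3         182   Chem    Fall     65
group by course, min of grade_rank:
course
Chem    44
Math    36
Name: grade_rank, dtype: int64
The label with the smallest value is Math.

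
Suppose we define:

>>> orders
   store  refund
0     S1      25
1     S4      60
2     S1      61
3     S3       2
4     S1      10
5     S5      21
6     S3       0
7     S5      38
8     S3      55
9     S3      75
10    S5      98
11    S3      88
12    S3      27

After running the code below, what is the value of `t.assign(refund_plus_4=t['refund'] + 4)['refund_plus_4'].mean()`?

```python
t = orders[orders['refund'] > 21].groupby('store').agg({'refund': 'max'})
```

80.75

filter rows where refund > 21:
   store  refund
0     S1      25
1     S4      60
2     S1      61
7     S5      38
8     S3      55
9     S3      75
10    S5      98
11    S3      88
12    S3      27
group by store, max of refund:
       refund
store        
S1         61
S3         88
S4         60
S5         98
add column refund_plus_4 = t['refund'] + 4:
       refund  refund_plus_4
store                       
S1         61             65
S3         88             92
S4         60             64
S5         98            102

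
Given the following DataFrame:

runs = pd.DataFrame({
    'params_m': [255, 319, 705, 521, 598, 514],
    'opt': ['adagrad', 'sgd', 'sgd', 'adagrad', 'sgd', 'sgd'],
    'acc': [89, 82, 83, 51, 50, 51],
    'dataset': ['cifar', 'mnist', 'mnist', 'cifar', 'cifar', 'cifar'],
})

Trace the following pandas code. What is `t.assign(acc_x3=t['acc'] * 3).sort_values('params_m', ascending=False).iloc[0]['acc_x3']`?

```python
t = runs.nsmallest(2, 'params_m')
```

take 2 rows with smallest params_m:
   params_m      opt  acc dataset
0       255  adagrad   89   cifar
1       319      sgd   82   mnist
add column acc_x3 = t['acc'] * 3:
   params_m      opt  acc dataset  acc_x3
0       255  adagrad   89   cifar     267
1       319      sgd   82   mnist     246
sort by params_m descending:
   params_m      opt  acc dataset  acc_x3
1       319      sgd   82   mnist     246
0       255  adagrad   89   cifar     267
Then the value at position 0, column 'acc_x3': 246

246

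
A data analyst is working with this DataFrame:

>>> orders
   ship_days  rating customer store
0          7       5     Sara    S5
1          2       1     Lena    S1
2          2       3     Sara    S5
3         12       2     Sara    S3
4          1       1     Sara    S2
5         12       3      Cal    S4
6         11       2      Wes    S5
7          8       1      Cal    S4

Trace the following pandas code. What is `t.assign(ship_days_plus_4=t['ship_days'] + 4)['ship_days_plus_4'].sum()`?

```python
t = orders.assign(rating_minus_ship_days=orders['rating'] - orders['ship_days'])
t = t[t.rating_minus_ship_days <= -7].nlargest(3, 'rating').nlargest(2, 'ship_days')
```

add column rating_minus_ship_days = orders['rating'] - orders['ship_days']:
   ship_days  rating customer store  rating_minus_ship_days
0          7       5     Sara    S5                      -2
1          2       1     Lena    S1                      -1
2          2       3     Sara    S5                       1
3         12       2     Sara    S3                     -10
4          1       1     Sara    S2                       0
5         12       3      Cal    S4                      -9
6         11       2      Wes    S5                      -9
7          8       1      Cal    S4                      -7
filter rows where rating_minus_ship_days <= -7:
   ship_days  rating customer store  rating_minus_ship_days
3         12       2     Sara    S3                     -10
5         12       3      Cal    S4                      -9
6         11       2      Wes    S5                      -9
7          8       1      Cal    S4                      -7
take 3 rows with largest rating:
   ship_days  rating customer store  rating_minus_ship_days
5         12       3      Cal    S4                      -9
3         12       2     Sara    S3                     -10
6         11       2      Wes    S5                      -9
take 2 rows with largest ship_days:
   ship_days  rating customer store  rating_minus_ship_days
5         12       3      Cal    S4                      -9
3         12       2     Sara    S3                     -10
add column ship_days_plus_4 = t['ship_days'] + 4:
   ship_days  rating customer store  rating_minus_ship_days  ship_days_plus_4
5         12       3      Cal    S4                      -9                16
3         12       2     Sara    S3                     -10                16

32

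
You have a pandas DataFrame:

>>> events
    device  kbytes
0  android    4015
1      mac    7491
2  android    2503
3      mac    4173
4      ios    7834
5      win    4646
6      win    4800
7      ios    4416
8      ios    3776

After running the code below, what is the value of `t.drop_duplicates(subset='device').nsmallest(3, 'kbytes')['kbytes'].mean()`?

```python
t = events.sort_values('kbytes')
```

3484.0

sort by kbytes:
    device  kbytes
2  android    2503
8      ios    3776
0  android    4015
3      mac    4173
7      ios    4416
5      win    4646
6      win    4800
1      mac    7491
4      ios    7834
drop duplicate device (keep=first):
    device  kbytes
2  android    2503
8      ios    3776
3      mac    4173
5      win    4646
take 3 rows with smallest kbytes:
    device  kbytes
2  android    2503
8      ios    3776
3      mac    4173
The mean of column 'kbytes' is 3484.0.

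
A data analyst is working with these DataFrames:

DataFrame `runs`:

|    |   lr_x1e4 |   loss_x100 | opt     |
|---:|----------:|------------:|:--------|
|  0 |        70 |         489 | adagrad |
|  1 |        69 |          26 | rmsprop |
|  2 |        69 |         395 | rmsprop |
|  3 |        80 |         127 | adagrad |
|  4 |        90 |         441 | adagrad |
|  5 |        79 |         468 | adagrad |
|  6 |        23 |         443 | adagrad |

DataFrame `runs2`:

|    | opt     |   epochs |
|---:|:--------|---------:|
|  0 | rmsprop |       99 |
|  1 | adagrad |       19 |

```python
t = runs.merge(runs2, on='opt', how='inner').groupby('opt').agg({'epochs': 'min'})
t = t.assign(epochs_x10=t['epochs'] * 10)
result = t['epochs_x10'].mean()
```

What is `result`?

590.0

merge on 'opt' (how='inner') → 7 rows:
   lr_x1e4  loss_x100      opt  epochs
0       70        489  adagrad      19
1       69         26  rmsprop      99
2       69        395  rmsprop      99
3       80        127  adagrad      19
4       90        441  adagrad      19
5       79        468  adagrad      19
6       23        443  adagrad      19
group by opt, min of epochs:
         epochs
opt            
adagrad      19
rmsprop      99
add column epochs_x10 = t['epochs'] * 10:
         epochs  epochs_x10
opt                        
adagrad      19         190
rmsprop      99         990
Finally, mean of column 'epochs_x10' = 590.0.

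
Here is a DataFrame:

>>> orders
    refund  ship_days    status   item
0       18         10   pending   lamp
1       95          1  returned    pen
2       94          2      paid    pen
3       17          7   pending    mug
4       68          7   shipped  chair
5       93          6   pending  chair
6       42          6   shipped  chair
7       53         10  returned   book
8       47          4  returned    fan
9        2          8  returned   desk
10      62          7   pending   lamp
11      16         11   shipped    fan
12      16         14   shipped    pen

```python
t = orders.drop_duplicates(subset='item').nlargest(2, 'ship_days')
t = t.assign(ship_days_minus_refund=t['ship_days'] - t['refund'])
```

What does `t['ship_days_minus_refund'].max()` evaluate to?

drop duplicate item (keep=first):
   refund  ship_days    status   item
0      18         10   pending   lamp
1      95          1  returned    pen
3      17          7   pending    mug
4      68          7   shipped  chair
7      53         10  returned   book
8      47          4  returned    fan
9       2          8  returned   desk
take 2 rows with largest ship_days:
   refund  ship_days    status  item
0      18         10   pending  lamp
7      53         10  returned  book
add column ship_days_minus_refund = t['ship_days'] - t['refund']:
   refund  ship_days    status  item  ship_days_minus_refund
0      18         10   pending  lamp                      -8
7      53         10  returned  book                     -43
max of column 'ship_days_minus_refund' → -8

-8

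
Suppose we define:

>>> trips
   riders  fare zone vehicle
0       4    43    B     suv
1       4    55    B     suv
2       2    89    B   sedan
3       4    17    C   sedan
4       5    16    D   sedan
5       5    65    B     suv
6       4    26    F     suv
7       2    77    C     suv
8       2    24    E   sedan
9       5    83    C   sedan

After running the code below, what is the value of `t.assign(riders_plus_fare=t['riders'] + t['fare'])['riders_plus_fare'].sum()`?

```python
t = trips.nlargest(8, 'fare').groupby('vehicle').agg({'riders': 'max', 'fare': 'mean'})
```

take 8 rows with largest fare:
   riders  fare zone vehicle
2       2    89    B   sedan
9       5    83    C   sedan
7       2    77    C     suv
5       5    65    B     suv
1       4    55    B     suv
0       4    43    B     suv
6       4    26    F     suv
8       2    24    E   sedan
group by vehicle: max(riders), mean(fare):
         riders       fare
vehicle                   
sedan         5  65.333333
suv           5  53.200000
add column riders_plus_fare = t['riders'] + t['fare']:
         riders       fare  riders_plus_fare
vehicle                                     
sedan         5  65.333333         70.333333
suv           5  53.200000         58.200000

128.533333333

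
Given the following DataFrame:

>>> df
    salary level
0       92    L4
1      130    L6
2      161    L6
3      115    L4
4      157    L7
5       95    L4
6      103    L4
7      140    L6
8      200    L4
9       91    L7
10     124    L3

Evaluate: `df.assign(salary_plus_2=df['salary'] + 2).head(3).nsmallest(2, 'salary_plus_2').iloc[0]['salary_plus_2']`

add column salary_plus_2 = df['salary'] + 2:
    salary level  salary_plus_2
0       92    L4             94
1      130    L6            132
2      161    L6            163
3      115    L4            117
4      157    L7            159
5       95    L4             97
6      103    L4            105
7      140    L6            142
8      200    L4            202
9       91    L7             93
10     124    L3            126
take first 3 rows:
   salary level  salary_plus_2
0      92    L4             94
1     130    L6            132
2     161    L6            163
take 2 rows with smallest salary_plus_2:
   salary level  salary_plus_2
0      92    L4             94
1     130    L6            132
Hence 94.

94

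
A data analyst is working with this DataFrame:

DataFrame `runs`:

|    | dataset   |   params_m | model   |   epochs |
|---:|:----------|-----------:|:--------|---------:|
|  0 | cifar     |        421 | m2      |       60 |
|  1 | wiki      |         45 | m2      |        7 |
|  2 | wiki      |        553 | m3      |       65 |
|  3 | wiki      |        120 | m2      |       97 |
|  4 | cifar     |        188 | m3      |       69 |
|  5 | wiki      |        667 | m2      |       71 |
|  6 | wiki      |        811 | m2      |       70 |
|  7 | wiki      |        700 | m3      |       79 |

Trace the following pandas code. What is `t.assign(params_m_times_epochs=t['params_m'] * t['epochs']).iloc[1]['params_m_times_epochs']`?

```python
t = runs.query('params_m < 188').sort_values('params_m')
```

filter rows where params_m < 188:
  dataset  params_m model  epochs
1    wiki        45    m2       7
3    wiki       120    m2      97
sort by params_m:
  dataset  params_m model  epochs
1    wiki        45    m2       7
3    wiki       120    m2      97
add column params_m_times_epochs = t['params_m'] * t['epochs']:
  dataset  params_m model  epochs  params_m_times_epochs
1    wiki        45    m2       7                    315
3    wiki       120    m2      97                  11640
Finally, value at position 1, column 'params_m_times_epochs' = 11640.

11640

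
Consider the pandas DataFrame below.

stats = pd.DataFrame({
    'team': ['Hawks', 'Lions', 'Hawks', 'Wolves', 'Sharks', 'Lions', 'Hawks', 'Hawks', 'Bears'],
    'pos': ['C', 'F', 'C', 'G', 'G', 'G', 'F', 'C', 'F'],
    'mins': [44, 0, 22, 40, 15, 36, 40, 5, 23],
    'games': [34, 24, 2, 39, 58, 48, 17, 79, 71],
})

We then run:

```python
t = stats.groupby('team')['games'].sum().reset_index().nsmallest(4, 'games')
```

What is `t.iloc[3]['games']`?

group by team, sum of games:
team
Bears      71
Hawks     132
Lions      72
Sharks     58
Wolves     39
Name: games, dtype: int64
reset_index():
     team  games
0   Bears     71
1   Hawks    132
2   Lions     72
3  Sharks     58
4  Wolves     39
take 4 rows with smallest games:
     team  games
4  Wolves     39
3  Sharks     58
0   Bears     71
2   Lions     72

72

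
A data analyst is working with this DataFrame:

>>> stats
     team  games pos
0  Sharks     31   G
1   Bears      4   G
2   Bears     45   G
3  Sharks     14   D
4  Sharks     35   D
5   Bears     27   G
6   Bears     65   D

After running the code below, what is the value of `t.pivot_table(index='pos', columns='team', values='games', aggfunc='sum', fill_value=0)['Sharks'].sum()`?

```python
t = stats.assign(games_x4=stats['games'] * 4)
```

add column games_x4 = stats['games'] * 4:
     team  games pos  games_x4
0  Sharks     31   G       124
1   Bears      4   G        16
2   Bears     45   G       180
3  Sharks     14   D        56
4  Sharks     35   D       140
5   Bears     27   G       108
6   Bears     65   D       260
pivot: rows=pos, cols=team, sum(games):
team  Bears  Sharks
pos                
D        65      49
G        76      31
Taking the sum of column 'Sharks' gives 80.

80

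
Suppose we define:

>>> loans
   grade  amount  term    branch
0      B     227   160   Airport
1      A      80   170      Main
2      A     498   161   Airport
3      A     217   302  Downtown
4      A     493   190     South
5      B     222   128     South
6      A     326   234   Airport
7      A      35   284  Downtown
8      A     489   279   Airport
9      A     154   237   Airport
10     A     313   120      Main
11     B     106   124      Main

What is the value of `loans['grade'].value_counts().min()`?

value_counts of grade:
grade
A    9
B    3
Name: count, dtype: int64
The min of the resulting series is 3.

3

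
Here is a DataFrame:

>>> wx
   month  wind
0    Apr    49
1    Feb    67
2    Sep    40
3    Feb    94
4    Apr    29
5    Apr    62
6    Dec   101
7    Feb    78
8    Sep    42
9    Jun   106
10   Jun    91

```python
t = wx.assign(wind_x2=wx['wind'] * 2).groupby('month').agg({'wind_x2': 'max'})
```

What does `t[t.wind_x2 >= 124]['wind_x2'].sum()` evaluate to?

726

add column wind_x2 = wx['wind'] * 2:
   month  wind  wind_x2
0    Apr    49       98
1    Feb    67      134
2    Sep    40       80
3    Feb    94      188
4    Apr    29       58
5    Apr    62      124
6    Dec   101      202
7    Feb    78      156
8    Sep    42       84
9    Jun   106      212
10   Jun    91      182
group by month, max of wind_x2:
       wind_x2
month         
Apr        124
Dec        202
Feb        188
Jun        212
Sep         84
filter rows where wind_x2 >= 124:
       wind_x2
month         
Apr        124
Dec        202
Feb        188
Jun        212
Then the sum of column 'wind_x2': 726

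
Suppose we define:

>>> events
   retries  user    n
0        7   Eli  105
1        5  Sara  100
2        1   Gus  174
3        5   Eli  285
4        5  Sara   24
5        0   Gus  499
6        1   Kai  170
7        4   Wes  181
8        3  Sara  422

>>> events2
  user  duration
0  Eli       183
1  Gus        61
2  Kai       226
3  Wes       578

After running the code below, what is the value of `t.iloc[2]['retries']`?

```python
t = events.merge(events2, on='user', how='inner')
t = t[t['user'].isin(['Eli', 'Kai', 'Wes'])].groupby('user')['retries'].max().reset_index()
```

merge on 'user' (how='inner') → 6 rows:
   retries user    n  duration
0        7  Eli  105       183
1        1  Gus  174        61
2        5  Eli  285       183
3        0  Gus  499        61
4        1  Kai  170       226
5        4  Wes  181       578
filter rows where user in ['Eli', 'Kai', 'Wes']:
   retries user    n  duration
0        7  Eli  105       183
2        5  Eli  285       183
4        1  Kai  170       226
5        4  Wes  181       578
group by user, max of retries:
user
Eli    7
Kai    1
Wes    4
Name: retries, dtype: int64
reset_index():
  user  retries
0  Eli        7
1  Kai        1
2  Wes        4
Then the value at position 2, column 'retries': 4

4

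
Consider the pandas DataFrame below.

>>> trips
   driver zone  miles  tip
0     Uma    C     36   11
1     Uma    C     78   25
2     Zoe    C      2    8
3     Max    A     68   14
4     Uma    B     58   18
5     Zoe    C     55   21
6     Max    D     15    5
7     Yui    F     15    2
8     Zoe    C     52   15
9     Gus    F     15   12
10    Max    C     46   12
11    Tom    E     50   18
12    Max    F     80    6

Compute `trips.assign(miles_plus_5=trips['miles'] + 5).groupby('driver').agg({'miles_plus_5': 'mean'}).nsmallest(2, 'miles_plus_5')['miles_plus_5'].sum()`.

add column miles_plus_5 = trips['miles'] + 5:
   driver zone  miles  tip  miles_plus_5
0     Uma    C     36   11            41
1     Uma    C     78   25            83
2     Zoe    C      2    8             7
3     Max    A     68   14            73
4     Uma    B     58   18            63
5     Zoe    C     55   21            60
6     Max    D     15    5            20
7     Yui    F     15    2            20
8     Zoe    C     52   15            57
9     Gus    F     15   12            20
10    Max    C     46   12            51
11    Tom    E     50   18            55
12    Max    F     80    6            85
group by driver, mean of miles_plus_5:
        miles_plus_5
driver              
Gus        20.000000
Max        57.250000
Tom        55.000000
Uma        62.333333
Yui        20.000000
Zoe        41.333333
take 2 rows with smallest miles_plus_5:
        miles_plus_5
driver              
Gus             20.0
Yui             20.0
Reading off the sum of column 'miles_plus_5', we get 40.0.

40.0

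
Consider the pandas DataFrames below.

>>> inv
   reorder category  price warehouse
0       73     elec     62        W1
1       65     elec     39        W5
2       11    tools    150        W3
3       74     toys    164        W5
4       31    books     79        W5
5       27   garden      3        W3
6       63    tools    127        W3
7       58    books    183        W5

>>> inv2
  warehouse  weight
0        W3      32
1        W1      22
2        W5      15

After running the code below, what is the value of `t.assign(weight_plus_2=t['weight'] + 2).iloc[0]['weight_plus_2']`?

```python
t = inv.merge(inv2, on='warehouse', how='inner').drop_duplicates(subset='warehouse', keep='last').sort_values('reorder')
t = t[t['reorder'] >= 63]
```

34

merge on 'warehouse' (how='inner') → 8 rows:
   reorder category  price warehouse  weight
0       73     elec     62        W1      22
1       65     elec     39        W5      15
2       11    tools    150        W3      32
3       74     toys    164        W5      15
4       31    books     79        W5      15
5       27   garden      3        W3      32
6       63    tools    127        W3      32
7       58    books    183        W5      15
drop duplicate warehouse (keep=last):
   reorder category  price warehouse  weight
0       73     elec     62        W1      22
6       63    tools    127        W3      32
7       58    books    183        W5      15
sort by reorder:
   reorder category  price warehouse  weight
7       58    books    183        W5      15
6       63    tools    127        W3      32
0       73     elec     62        W1      22
filter rows where reorder >= 63:
   reorder category  price warehouse  weight
6       63    tools    127        W3      32
0       73     elec     62        W1      22
add column weight_plus_2 = t['weight'] + 2:
   reorder category  price warehouse  weight  weight_plus_2
6       63    tools    127        W3      32             34
0       73     elec     62        W1      22             24
Reading off the value at position 0, column 'weight_plus_2', we get 34.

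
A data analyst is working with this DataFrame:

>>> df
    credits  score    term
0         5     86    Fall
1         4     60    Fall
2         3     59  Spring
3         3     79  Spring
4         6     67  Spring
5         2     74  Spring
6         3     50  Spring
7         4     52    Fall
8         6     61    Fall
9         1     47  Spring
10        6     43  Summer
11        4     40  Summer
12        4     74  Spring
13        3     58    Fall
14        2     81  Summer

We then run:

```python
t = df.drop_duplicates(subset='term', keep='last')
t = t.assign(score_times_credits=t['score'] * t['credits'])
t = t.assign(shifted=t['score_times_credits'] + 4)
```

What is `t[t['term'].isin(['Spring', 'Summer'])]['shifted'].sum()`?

466

drop duplicate term (keep=last):
    credits  score    term
12        4     74  Spring
13        3     58    Fall
14        2     81  Summer
add column score_times_credits = t['score'] * t['credits']:
    credits  score    term  score_times_credits
12        4     74  Spring                  296
13        3     58    Fall                  174
14        2     81  Summer                  162
add column shifted = t['score_times_credits'] + 4:
    credits  score    term  score_times_credits  shifted
12        4     74  Spring                  296      300
13        3     58    Fall                  174      178
14        2     81  Summer                  162      166
filter rows where term in ['Spring', 'Summer']:
    credits  score    term  score_times_credits  shifted
12        4     74  Spring                  296      300
14        2     81  Summer                  162      166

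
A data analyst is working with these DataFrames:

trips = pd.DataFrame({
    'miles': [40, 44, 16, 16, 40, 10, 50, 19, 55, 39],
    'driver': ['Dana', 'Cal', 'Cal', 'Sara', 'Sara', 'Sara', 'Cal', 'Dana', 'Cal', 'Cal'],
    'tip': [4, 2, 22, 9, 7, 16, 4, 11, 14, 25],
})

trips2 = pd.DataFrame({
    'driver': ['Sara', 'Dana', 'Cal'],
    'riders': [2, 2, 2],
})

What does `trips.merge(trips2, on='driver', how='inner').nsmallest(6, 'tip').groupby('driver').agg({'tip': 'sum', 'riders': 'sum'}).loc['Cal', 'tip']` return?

6

merge on 'driver' (how='inner') → 10 rows:
   miles driver  tip  riders
0     40   Dana    4       2
1     44    Cal    2       2
2     16    Cal   22       2
3     16   Sara    9       2
4     40   Sara    7       2
5     10   Sara   16       2
6     50    Cal    4       2
7     19   Dana   11       2
8     55    Cal   14       2
9     39    Cal   25       2
take 6 rows with smallest tip:
   miles driver  tip  riders
1     44    Cal    2       2
0     40   Dana    4       2
6     50    Cal    4       2
4     40   Sara    7       2
3     16   Sara    9       2
7     19   Dana   11       2
group by driver: sum(tip), sum(riders):
        tip  riders
driver             
Cal       6       4
Dana     15       4
Sara     16       4
So loc['Cal', 'tip'] = 6.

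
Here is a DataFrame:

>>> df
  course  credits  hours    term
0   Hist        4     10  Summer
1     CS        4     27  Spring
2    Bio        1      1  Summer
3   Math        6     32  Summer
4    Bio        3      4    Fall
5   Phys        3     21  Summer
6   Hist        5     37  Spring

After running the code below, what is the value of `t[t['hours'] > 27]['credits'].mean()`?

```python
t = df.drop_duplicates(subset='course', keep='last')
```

5.5

drop duplicate course (keep=last):
  course  credits  hours    term
1     CS        4     27  Spring
3   Math        6     32  Summer
4    Bio        3      4    Fall
5   Phys        3     21  Summer
6   Hist        5     37  Spring
filter rows where hours > 27:
  course  credits  hours    term
3   Math        6     32  Summer
6   Hist        5     37  Spring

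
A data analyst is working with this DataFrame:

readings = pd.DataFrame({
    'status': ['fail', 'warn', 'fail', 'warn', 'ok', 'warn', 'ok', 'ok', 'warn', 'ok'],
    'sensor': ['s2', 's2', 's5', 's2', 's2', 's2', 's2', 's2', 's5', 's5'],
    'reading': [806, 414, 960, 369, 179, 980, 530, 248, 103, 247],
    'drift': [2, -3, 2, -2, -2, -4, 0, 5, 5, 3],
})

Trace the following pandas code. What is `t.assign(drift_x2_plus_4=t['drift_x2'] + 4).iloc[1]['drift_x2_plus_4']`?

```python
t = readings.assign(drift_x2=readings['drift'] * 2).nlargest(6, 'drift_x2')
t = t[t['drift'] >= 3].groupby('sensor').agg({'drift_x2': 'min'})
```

10

add column drift_x2 = readings['drift'] * 2:
  status sensor  reading  drift  drift_x2
0   fail     s2      806      2         4
1   warn     s2      414     -3        -6
2   fail     s5      960      2         4
3   warn     s2      369     -2        -4
4     ok     s2      179     -2        -4
5   warn     s2      980     -4        -8
6     ok     s2      530      0         0
7     ok     s2      248      5        10
8   warn     s5      103      5        10
9     ok     s5      247      3         6
take 6 rows with largest drift_x2:
  status sensor  reading  drift  drift_x2
7     ok     s2      248      5        10
8   warn     s5      103      5        10
9     ok     s5      247      3         6
0   fail     s2      806      2         4
2   fail     s5      960      2         4
6     ok     s2      530      0         0
filter rows where drift >= 3:
  status sensor  reading  drift  drift_x2
7     ok     s2      248      5        10
8   warn     s5      103      5        10
9     ok     s5      247      3         6
group by sensor, min of drift_x2:
        drift_x2
sensor          
s2            10
s5             6
add column drift_x2_plus_4 = t['drift_x2'] + 4:
        drift_x2  drift_x2_plus_4
sensor                           
s2            10               14
s5             6               10
Taking the value at position 1, column 'drift_x2_plus_4' gives 10.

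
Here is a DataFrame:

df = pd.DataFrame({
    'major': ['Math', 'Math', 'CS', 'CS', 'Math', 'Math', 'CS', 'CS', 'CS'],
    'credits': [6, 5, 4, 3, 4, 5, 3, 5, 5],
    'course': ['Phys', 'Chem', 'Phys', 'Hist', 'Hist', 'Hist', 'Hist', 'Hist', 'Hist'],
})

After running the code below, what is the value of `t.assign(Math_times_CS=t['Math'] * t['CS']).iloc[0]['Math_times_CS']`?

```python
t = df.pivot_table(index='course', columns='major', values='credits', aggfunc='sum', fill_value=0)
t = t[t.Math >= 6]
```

pivot: rows=course, cols=major, sum(credits):
major   CS  Math
course          
Chem     0     5
Hist    16     9
Phys     4     6
filter rows where Math >= 6:
major   CS  Math
course          
Hist    16     9
Phys     4     6
add column Math_times_CS = t['Math'] * t['CS']:
major   CS  Math  Math_times_CS
course                         
Hist    16     9            144
Phys     4     6             24

144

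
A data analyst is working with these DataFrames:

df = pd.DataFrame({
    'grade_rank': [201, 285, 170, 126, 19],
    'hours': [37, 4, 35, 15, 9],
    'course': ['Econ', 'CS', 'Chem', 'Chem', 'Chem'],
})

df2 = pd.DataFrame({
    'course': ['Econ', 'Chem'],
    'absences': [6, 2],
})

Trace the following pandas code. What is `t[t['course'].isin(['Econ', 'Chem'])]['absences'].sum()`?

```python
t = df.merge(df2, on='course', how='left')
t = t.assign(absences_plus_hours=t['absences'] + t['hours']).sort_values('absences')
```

12.0

merge on 'course' (how='left') → 5 rows:
   grade_rank  hours course  absences
0         201     37   Econ       6.0
1         285      4     CS       NaN
2         170     35   Chem       2.0
3         126     15   Chem       2.0
4          19      9   Chem       2.0
add column absences_plus_hours = t['absences'] + t['hours']:
   grade_rank  hours course  absences  absences_plus_hours
0         201     37   Econ       6.0                 43.0
1         285      4     CS       NaN                  NaN
2         170     35   Chem       2.0                 37.0
3         126     15   Chem       2.0                 17.0
4          19      9   Chem       2.0                 11.0
sort by absences:
   grade_rank  hours course  absences  absences_plus_hours
2         170     35   Chem       2.0                 37.0
3         126     15   Chem       2.0                 17.0
4          19      9   Chem       2.0                 11.0
0         201     37   Econ       6.0                 43.0
1         285      4     CS       NaN                  NaN
filter rows where course in ['Econ', 'Chem']:
   grade_rank  hours course  absences  absences_plus_hours
2         170     35   Chem       2.0                 37.0
3         126     15   Chem       2.0                 17.0
4          19      9   Chem       2.0                 11.0
0         201     37   Econ       6.0                 43.0
So sum() = 12.0.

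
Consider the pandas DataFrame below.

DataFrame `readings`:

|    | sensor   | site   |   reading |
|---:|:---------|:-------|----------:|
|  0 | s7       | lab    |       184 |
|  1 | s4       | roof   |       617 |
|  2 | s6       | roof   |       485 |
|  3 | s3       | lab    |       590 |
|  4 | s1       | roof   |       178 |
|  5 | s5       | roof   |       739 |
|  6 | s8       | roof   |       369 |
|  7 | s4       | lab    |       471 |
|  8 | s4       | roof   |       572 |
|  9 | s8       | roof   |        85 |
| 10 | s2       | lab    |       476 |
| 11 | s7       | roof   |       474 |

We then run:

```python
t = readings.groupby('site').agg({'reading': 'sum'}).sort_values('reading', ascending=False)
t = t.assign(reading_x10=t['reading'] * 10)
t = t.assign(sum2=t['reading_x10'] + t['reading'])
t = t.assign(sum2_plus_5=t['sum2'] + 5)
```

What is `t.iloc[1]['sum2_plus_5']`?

18936

group by site, sum of reading:
      reading
site         
lab      1721
roof     3519
sort by reading descending:
      reading
site         
roof     3519
lab      1721
add column reading_x10 = t['reading'] * 10:
      reading  reading_x10
site                      
roof     3519        35190
lab      1721        17210
add column sum2 = t['reading_x10'] + t['reading']:
      reading  reading_x10   sum2
site                             
roof     3519        35190  38709
lab      1721        17210  18931
add column sum2_plus_5 = t['sum2'] + 5:
      reading  reading_x10   sum2  sum2_plus_5
site                                          
roof     3519        35190  38709        38714
lab      1721        17210  18931        18936
The value at position 1, column 'sum2_plus_5' is 18936.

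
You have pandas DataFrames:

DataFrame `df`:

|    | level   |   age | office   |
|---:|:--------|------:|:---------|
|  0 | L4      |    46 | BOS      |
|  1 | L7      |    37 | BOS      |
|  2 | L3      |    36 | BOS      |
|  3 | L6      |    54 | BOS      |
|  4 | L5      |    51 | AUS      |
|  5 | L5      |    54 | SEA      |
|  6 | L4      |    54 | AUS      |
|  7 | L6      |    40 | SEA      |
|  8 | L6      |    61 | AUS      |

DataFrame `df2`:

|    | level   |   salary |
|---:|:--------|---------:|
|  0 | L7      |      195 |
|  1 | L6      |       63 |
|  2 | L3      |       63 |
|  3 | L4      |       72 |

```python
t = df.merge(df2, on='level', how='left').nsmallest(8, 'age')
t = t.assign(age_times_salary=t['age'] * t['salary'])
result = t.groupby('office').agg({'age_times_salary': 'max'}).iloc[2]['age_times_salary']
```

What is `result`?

merge on 'level' (how='left') → 9 rows:
  level  age office  salary
0    L4   46    BOS    72.0
1    L7   37    BOS   195.0
2    L3   36    BOS    63.0
3    L6   54    BOS    63.0
4    L5   51    AUS     NaN
5    L5   54    SEA     NaN
6    L4   54    AUS    72.0
7    L6   40    SEA    63.0
8    L6   61    AUS    63.0
take 8 rows with smallest age:
  level  age office  salary
2    L3   36    BOS    63.0
1    L7   37    BOS   195.0
7    L6   40    SEA    63.0
0    L4   46    BOS    72.0
4    L5   51    AUS     NaN
3    L6   54    BOS    63.0
5    L5   54    SEA     NaN
6    L4   54    AUS    72.0
add column age_times_salary = t['age'] * t['salary']:
  level  age office  salary  age_times_salary
2    L3   36    BOS    63.0            2268.0
1    L7   37    BOS   195.0            7215.0
7    L6   40    SEA    63.0            2520.0
0    L4   46    BOS    72.0            3312.0
4    L5   51    AUS     NaN               NaN
3    L6   54    BOS    63.0            3402.0
5    L5   54    SEA     NaN               NaN
6    L4   54    AUS    72.0            3888.0
group by office, max of age_times_salary:
        age_times_salary
office                  
AUS               3888.0
BOS               7215.0
SEA               2520.0
Then the value at position 2, column 'age_times_salary': 2520.0

2520.0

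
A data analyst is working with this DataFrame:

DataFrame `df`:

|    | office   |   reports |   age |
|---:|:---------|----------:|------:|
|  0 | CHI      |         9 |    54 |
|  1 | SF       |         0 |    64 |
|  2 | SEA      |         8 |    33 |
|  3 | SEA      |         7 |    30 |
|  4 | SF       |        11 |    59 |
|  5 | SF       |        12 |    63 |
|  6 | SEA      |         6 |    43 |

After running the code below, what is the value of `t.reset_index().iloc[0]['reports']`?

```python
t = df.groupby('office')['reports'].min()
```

group by office, min of reports:
office
CHI    9
SEA    6
SF     0
Name: reports, dtype: int64
reset_index():
  office  reports
0    CHI        9
1    SEA        6
2     SF        0

9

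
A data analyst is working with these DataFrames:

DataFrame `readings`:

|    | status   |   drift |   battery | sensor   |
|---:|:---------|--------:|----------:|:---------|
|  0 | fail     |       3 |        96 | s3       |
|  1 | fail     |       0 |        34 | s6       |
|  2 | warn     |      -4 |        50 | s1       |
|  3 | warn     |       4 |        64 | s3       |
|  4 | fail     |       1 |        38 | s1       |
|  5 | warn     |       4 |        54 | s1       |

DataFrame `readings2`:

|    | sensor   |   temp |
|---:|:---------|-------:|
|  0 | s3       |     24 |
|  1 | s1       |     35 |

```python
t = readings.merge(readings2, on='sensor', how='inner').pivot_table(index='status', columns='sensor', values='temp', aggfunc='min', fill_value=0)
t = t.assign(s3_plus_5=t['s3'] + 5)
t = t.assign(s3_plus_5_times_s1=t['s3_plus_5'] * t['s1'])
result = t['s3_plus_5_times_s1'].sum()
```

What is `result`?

merge on 'sensor' (how='inner') → 5 rows:
  status  drift  battery sensor  temp
0   fail      3       96     s3    24
1   warn     -4       50     s1    35
2   warn      4       64     s3    24
3   fail      1       38     s1    35
4   warn      4       54     s1    35
pivot: rows=status, cols=sensor, min(temp):
sensor  s1  s3
status        
fail    35  24
warn    35  24
add column s3_plus_5 = t['s3'] + 5:
sensor  s1  s3  s3_plus_5
status                   
fail    35  24         29
warn    35  24         29
add column s3_plus_5_times_s1 = t['s3_plus_5'] * t['s1']:
sensor  s1  s3  s3_plus_5  s3_plus_5_times_s1
status                                       
fail    35  24         29                1015
warn    35  24         29                1015
Finally, sum of column 's3_plus_5_times_s1' = 2030.

2030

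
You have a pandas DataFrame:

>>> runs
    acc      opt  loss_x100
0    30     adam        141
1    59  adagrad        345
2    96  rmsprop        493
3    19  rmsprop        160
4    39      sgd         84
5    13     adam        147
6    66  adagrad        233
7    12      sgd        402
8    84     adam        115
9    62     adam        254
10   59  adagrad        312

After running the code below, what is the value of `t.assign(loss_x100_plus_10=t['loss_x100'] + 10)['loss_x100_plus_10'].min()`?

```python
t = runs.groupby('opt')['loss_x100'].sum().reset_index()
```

496

group by opt, sum of loss_x100:
opt
adagrad    890
adam       657
rmsprop    653
sgd        486
Name: loss_x100, dtype: int64
reset_index():
       opt  loss_x100
0  adagrad        890
1     adam        657
2  rmsprop        653
3      sgd        486
add column loss_x100_plus_10 = t['loss_x100'] + 10:
       opt  loss_x100  loss_x100_plus_10
0  adagrad        890                900
1     adam        657                667
2  rmsprop        653                663
3      sgd        486                496
Taking the min of column 'loss_x100_plus_10' gives 496.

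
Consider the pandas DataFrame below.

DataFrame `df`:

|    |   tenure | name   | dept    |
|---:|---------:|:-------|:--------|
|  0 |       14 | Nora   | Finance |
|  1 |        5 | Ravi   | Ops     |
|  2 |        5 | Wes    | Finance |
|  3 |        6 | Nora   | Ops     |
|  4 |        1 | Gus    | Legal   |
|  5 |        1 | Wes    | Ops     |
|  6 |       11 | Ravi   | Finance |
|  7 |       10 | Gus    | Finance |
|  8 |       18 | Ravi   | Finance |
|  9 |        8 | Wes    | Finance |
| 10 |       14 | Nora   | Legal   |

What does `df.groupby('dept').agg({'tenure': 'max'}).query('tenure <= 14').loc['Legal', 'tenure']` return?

14

group by dept, max of tenure:
         tenure
dept           
Finance      18
Legal        14
Ops           6
filter rows where tenure <= 14:
       tenure
dept         
Legal      14
Ops         6
Taking the value at row 'Legal', column 'tenure' gives 14.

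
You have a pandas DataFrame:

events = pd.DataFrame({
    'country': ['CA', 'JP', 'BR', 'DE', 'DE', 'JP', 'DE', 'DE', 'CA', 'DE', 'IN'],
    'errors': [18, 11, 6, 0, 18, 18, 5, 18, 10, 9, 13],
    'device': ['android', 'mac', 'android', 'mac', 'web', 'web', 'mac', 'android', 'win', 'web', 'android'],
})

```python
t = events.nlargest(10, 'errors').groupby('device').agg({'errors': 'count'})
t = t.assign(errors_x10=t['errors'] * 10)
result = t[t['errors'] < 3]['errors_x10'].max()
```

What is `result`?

20

take 10 rows with largest errors:
   country  errors   device
0       CA      18  android
4       DE      18      web
5       JP      18      web
7       DE      18  android
10      IN      13  android
1       JP      11      mac
8       CA      10      win
9       DE       9      web
2       BR       6  android
6       DE       5      mac
group by device, count of errors:
         errors
device         
android       4
mac           2
web           3
win           1
add column errors_x10 = t['errors'] * 10:
         errors  errors_x10
device                     
android       4          40
mac           2          20
web           3          30
win           1          10
filter rows where errors < 3:
        errors  errors_x10
device                    
mac          2          20
win          1          10
Reading off the max of column 'errors_x10', we get 20.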